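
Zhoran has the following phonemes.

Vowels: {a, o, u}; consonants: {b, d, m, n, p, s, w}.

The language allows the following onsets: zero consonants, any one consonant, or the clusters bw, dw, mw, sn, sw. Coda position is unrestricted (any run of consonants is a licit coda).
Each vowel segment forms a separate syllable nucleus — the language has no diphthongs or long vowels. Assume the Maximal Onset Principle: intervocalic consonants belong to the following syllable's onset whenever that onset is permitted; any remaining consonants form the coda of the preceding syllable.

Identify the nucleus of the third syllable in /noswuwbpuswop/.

u

The vowels are o, u, u, o — 4 nuclei, so 4 syllables.
The third nucleus (vowel 3 from the left) is /u/.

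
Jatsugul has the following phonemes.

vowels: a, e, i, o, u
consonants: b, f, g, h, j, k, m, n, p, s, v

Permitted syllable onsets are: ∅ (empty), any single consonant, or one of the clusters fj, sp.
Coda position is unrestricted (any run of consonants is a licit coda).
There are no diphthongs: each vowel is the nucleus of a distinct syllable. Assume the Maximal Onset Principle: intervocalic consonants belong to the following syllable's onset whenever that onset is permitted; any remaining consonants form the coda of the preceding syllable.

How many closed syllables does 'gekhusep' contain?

Vowels present: e, u, e; each is a nucleus, giving 3 syllables.
V1 /e/ – V2 /u/: /kh/ — longest licit onset from the right is /h/, leaving /k/ as coda.
V2 /u/ – V3 /e/: /s/ is a single consonant, so it becomes the next onset.
Syllabification: gek.hu.sep.
Classifying each syllable: /gek/ (closed), /hu/ (open), /sep/ (closed).
Closed syllables: 2.

2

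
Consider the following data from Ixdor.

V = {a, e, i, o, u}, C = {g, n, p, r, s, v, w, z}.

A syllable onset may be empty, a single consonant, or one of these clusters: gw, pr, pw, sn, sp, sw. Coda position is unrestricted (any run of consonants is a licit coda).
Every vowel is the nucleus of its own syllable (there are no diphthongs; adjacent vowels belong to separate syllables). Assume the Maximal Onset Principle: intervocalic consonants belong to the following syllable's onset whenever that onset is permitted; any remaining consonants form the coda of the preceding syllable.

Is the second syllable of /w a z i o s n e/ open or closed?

The vowels are a, i, o, e — 4 nuclei, so 4 syllables.
/a…i/ gap (V1→V2): /z/ → onset of the next syllable (single consonants are always licit onsets).
/i…o/ gap (V2→V3): hiatus — the boundary sits between the two vowels.
/o…e/ gap (V3→V4): cluster /sn/ — /sn/ is itself a permitted onset, so the whole cluster goes right; preceding coda = ∅.
Putting it together: wa.zi.o.sne.
Syllable 2 is /zi/; it ends in its nucleus with no coda, so it is open.

open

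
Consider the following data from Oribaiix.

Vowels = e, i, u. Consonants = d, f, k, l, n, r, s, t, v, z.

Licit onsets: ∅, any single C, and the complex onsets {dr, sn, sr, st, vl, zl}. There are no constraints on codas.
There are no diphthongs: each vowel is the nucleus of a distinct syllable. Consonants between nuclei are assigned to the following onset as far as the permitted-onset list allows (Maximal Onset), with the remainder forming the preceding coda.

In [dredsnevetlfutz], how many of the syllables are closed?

3

Vowels present: e, e, e, u; each is a nucleus, giving 4 syllables.
Between /e/ (V1) and /e/ (V2): cluster /dsn/ — the longest permitted-onset suffix is /sn/; onset = /sn/, preceding coda = /d/.
Between /e/ (V2) and /e/ (V3): /v/ is a single consonant, so it becomes the next onset.
Between /e/ (V3) and /u/ (V4): /tlf/ splits as /tl/ + /f/ (/f/ is the longest suffix that is a licit onset).
Syllabification: dred.sne.vetl.futz.
Classifying each syllable: /dred/ (closed), /sne/ (open), /vetl/ (closed), /futz/ (closed).
Closed syllables: 3.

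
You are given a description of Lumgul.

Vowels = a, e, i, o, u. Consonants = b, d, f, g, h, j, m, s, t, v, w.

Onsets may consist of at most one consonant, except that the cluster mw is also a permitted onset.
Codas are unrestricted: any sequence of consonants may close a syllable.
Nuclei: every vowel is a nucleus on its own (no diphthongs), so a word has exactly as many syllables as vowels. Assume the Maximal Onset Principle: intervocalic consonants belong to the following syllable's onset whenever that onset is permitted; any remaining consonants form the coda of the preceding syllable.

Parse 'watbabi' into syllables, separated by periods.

Vowels present: a, a, i; each is a nucleus, giving 3 syllables.
V1 /a/ – V2 /a/: cluster /tb/ — the longest permitted-onset suffix is /b/; onset = /b/, preceding coda = /t/.
V2 /a/ – V3 /i/: /b/ → onset of the next syllable (single consonants are always licit onsets).

wat.ba.bi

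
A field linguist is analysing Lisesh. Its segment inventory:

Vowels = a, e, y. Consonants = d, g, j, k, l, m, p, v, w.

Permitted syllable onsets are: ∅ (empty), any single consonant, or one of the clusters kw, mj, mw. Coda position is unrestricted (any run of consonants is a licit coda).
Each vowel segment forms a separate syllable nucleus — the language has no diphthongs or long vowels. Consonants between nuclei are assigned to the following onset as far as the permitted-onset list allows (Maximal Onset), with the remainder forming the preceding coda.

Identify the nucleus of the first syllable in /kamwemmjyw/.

The vowels are a, e, y — 3 nuclei, so 3 syllables.
The first nucleus (vowel 1 from the left) is /a/.

a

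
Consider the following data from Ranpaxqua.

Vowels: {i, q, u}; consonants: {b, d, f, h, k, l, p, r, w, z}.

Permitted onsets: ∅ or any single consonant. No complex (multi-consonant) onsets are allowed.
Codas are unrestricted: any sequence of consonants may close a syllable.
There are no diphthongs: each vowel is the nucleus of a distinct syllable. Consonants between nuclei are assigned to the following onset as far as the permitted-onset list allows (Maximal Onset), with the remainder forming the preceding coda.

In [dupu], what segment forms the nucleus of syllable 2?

u

Nuclei (vowels): u, u → 2 syllables.
The second nucleus (vowel 2 from the left) is /u/.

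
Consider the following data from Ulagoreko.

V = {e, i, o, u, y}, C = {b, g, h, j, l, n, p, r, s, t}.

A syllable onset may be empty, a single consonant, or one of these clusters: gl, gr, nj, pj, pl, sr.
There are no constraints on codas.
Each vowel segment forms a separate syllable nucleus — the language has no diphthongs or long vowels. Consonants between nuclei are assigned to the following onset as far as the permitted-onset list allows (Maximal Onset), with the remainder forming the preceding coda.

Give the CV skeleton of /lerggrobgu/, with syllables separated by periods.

CVCC.CCVC.CV

Nuclei (vowels): e, o, u → 3 syllables.
/e…o/ gap (V1→V2): /rggr/ — longest licit onset from the right is /gr/, leaving /rg/ as coda.
/o…u/ gap (V2→V3): cluster /bg/ — the longest permitted-onset suffix is /g/; onset = /g/, preceding coda = /b/.
Syllabification: lerg.grob.gu.
Mapping each syllable to C/V: /lerg/ → CVCC, /grob/ → CCVC, /gu/ → CV.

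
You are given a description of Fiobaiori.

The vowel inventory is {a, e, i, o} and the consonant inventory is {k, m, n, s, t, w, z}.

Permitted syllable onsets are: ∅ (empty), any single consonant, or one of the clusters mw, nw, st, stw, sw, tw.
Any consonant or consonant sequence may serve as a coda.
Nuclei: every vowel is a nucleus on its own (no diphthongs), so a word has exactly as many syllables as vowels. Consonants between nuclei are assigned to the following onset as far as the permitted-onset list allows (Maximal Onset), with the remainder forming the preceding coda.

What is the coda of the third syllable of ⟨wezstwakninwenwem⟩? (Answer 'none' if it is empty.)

Vowels present: e, a, i, e, e; each is a nucleus, giving 5 syllables.
Between /e/ (V1) and /a/ (V2): /zstw/ splits as /z/ + /stw/ (/stw/ is the longest suffix that is a licit onset).
Between /a/ (V2) and /i/ (V3): cluster /kn/ — the longest permitted-onset suffix is /n/; onset = /n/, preceding coda = /k/.
Between /i/ (V3) and /e/ (V4): cluster /nw/ — /nw/ is itself a permitted onset, so the whole cluster goes right; preceding coda = ∅.
Between /e/ (V4) and /e/ (V5): /nw/ — entire cluster is a permitted onset → onset /nw/, coda ∅.
Syllabification: wez.stwak.ni.nwe.nwem.
Syllable 3 is /ni/: onset /n/, nucleus /i/, coda ∅.

none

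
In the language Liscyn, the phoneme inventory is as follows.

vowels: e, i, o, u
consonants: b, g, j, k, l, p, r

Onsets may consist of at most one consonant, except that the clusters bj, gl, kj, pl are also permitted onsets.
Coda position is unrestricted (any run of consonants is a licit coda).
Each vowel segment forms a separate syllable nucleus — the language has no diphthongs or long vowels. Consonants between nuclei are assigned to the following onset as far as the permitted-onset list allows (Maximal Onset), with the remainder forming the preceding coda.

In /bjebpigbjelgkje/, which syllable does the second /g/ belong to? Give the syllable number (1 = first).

3

The vowels are e, i, e, e — 4 nuclei, so 4 syllables.
Between /e/ (V1) and /i/ (V2): /bp/ splits as /b/ + /p/ (/p/ is the longest suffix that is a licit onset).
Between /i/ (V2) and /e/ (V3): /gbj/ — longest licit onset from the right is /bj/, leaving /g/ as coda.
Between /e/ (V3) and /e/ (V4): cluster /lgkj/ — the longest permitted-onset suffix is /kj/; onset = /kj/, preceding coda = /lg/.
So the parse is bjeb.pig.bjelg.kje.
The second /g/ is in the coda of syllable 3 (/bjelg/).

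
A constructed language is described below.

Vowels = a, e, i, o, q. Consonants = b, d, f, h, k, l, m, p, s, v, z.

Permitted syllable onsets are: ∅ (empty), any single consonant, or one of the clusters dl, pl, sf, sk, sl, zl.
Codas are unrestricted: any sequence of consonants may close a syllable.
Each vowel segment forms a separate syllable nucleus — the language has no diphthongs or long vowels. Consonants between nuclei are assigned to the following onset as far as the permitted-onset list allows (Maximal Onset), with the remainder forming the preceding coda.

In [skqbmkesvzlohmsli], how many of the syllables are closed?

3

Vowels present: q, e, o, i; each is a nucleus, giving 4 syllables.
/q…e/ gap (V1→V2): /bmk/ — longest licit onset from the right is /k/, leaving /bm/ as coda.
/e…o/ gap (V2→V3): /svzl/; trying suffixes from longest down, /zl/ is the first permitted one, so coda /sv/ | onset /zl/.
/o…i/ gap (V3→V4): /hmsl/ splits as /hm/ + /sl/ (/sl/ is the longest suffix that is a licit onset).
So the parse is skqbm.kesv.zlohm.sli.
Classifying each syllable: /skqbm/ (closed), /kesv/ (closed), /zlohm/ (closed), /sli/ (open).
Closed syllables: 3.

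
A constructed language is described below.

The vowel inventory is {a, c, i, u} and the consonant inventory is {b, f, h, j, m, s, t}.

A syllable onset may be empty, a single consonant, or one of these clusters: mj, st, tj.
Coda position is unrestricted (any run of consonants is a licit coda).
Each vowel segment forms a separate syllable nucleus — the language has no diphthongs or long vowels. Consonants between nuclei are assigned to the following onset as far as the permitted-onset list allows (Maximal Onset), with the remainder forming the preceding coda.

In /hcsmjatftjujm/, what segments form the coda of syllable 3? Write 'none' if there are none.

jm

The vowels are c, a, u — 3 nuclei, so 3 syllables.
V1 /c/ – V2 /a/: /smj/ splits as /s/ + /mj/ (/mj/ is the longest suffix that is a licit onset).
V2 /a/ – V3 /u/: cluster /tftj/ — the longest permitted-onset suffix is /tj/; onset = /tj/, preceding coda = /tf/.
Putting it together: hcs.mjatf.tjujm.
Syllable 3 is /tjujm/: onset /tj/, nucleus /u/, coda /jm/.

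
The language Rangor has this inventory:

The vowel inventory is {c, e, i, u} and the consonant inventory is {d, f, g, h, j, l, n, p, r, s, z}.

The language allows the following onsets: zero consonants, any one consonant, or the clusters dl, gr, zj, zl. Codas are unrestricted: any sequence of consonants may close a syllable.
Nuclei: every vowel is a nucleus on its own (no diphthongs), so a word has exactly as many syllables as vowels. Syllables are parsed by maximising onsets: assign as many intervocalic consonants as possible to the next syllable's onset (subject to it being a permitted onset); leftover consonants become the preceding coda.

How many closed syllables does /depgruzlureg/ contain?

2

Nuclei (vowels): e, u, u, e → 4 syllables.
Between /e/ (V1) and /u/ (V2): /pgr/ — longest licit onset from the right is /gr/, leaving /p/ as coda.
Between /u/ (V2) and /u/ (V3): /zl/ is a licit onset in full, so it all attaches to the next syllable.
Between /u/ (V3) and /e/ (V4): /r/ → onset of the next syllable (single consonants are always licit onsets).
So the parse is dep.gru.zlu.reg.
Classifying each syllable: /dep/ (closed), /gru/ (open), /zlu/ (open), /reg/ (closed).
Closed syllables: 2.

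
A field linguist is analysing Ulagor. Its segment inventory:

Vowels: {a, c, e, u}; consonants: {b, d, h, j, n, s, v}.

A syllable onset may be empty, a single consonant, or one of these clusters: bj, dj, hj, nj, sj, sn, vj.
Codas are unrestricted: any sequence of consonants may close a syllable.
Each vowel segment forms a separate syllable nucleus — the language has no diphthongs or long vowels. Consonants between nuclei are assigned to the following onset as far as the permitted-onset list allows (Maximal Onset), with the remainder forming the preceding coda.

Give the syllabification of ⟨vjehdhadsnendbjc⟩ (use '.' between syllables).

The vowels are e, a, e, c — 4 nuclei, so 4 syllables.
σ1/σ2 boundary: /hdh/; trying suffixes from longest down, /h/ is the first permitted one, so coda /hd/ | onset /h/.
σ2/σ3 boundary: /dsn/; trying suffixes from longest down, /sn/ is the first permitted one, so coda /d/ | onset /sn/.
σ3/σ4 boundary: /ndbj/; trying suffixes from longest down, /bj/ is the first permitted one, so coda /nd/ | onset /bj/.

vjehd.had.snend.bjc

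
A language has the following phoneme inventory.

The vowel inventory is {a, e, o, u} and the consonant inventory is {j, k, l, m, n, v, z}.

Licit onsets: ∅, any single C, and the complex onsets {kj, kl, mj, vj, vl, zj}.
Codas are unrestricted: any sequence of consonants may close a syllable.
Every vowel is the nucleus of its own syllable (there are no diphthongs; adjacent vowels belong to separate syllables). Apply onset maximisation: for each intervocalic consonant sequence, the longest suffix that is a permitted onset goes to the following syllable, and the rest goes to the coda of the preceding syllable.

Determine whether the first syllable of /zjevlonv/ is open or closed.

open

Vowels present: e, o; each is a nucleus, giving 2 syllables.
/e…o/ gap (V1→V2): /vl/ is a licit onset in full, so it all attaches to the next syllable.
So the parse is zje.vlonv.
Syllable 1 is /zje/; it ends in its nucleus with no coda, so it is open.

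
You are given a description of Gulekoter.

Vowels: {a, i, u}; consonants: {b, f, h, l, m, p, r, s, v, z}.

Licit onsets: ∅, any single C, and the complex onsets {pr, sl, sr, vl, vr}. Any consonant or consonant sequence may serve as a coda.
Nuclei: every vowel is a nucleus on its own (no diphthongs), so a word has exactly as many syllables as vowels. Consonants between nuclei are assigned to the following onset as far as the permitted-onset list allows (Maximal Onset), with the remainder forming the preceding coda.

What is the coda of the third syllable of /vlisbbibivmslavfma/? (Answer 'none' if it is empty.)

The vowels are i, i, i, a, a — 5 nuclei, so 5 syllables.
V1 /i/ – V2 /i/: /sbb/; trying suffixes from longest down, /b/ is the first permitted one, so coda /sb/ | onset /b/.
V2 /i/ – V3 /i/: just /b/ — single C goes to the following onset.
V3 /i/ – V4 /a/: /vmsl/; trying suffixes from longest down, /sl/ is the first permitted one, so coda /vm/ | onset /sl/.
V4 /a/ – V5 /a/: /vfm/ splits as /vf/ + /m/ (/m/ is the longest suffix that is a licit onset).
Result: vlisb.bi.bivm.slavf.ma.
Syllable 3 is /bivm/: onset /b/, nucleus /i/, coda /vm/.

vm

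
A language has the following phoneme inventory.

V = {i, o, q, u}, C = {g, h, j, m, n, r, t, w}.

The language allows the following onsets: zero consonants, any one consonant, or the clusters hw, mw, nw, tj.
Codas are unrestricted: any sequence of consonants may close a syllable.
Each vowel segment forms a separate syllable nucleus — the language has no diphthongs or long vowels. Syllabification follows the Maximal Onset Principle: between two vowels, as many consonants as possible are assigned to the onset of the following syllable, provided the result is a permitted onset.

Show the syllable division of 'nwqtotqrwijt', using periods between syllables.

Nuclei (vowels): q, o, q, i → 4 syllables.
/q…o/ gap (V1→V2): /t/ → onset of the next syllable (single consonants are always licit onsets).
/o…q/ gap (V2→V3): /t/ → onset of the next syllable (single consonants are always licit onsets).
/q…i/ gap (V3→V4): /rw/; trying suffixes from longest down, /w/ is the first permitted one, so coda /r/ | onset /w/.

nwq.to.tqr.wijt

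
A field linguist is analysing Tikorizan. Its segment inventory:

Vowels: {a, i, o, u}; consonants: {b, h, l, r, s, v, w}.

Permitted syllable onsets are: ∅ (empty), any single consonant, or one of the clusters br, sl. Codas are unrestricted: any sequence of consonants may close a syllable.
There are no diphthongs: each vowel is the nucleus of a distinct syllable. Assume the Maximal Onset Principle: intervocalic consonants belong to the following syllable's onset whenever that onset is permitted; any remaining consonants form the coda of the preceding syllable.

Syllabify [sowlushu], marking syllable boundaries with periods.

Vowels present: o, u, u; each is a nucleus, giving 3 syllables.
V1 /o/ – V2 /u/: /wl/; trying suffixes from longest down, /l/ is the first permitted one, so coda /w/ | onset /l/.
V2 /u/ – V3 /u/: /sh/ — longest licit onset from the right is /h/, leaving /s/ as coda.

sow.lus.hu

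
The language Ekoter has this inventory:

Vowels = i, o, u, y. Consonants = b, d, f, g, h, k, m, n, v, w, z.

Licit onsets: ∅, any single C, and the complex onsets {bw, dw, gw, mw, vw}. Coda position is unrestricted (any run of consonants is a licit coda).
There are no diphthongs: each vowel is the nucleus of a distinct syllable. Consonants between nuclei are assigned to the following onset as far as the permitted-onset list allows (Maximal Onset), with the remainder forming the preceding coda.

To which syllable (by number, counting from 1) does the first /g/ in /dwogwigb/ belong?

2

Nuclei (vowels): o, i → 2 syllables.
V1 /o/ – V2 /i/: /gw/ — entire cluster is a permitted onset → onset /gw/, coda ∅.
Syllabification: dwo.gwigb.
The first /g/ is in the onset of syllable 2 (/gwigb/).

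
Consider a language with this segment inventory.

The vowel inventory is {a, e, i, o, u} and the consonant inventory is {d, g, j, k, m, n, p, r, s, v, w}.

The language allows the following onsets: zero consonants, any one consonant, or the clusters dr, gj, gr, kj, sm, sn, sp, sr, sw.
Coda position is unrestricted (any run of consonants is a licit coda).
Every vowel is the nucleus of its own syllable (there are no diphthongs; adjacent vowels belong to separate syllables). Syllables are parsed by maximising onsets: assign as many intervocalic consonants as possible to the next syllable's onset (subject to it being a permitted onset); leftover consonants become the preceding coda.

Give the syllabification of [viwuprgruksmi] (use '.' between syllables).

Vowels present: i, u, u, i; each is a nucleus, giving 4 syllables.
Between /i/ (V1) and /u/ (V2): /w/ → onset of the next syllable (single consonants are always licit onsets).
Between /u/ (V2) and /u/ (V3): /prgr/ splits as /pr/ + /gr/ (/gr/ is the longest suffix that is a licit onset).
Between /u/ (V3) and /i/ (V4): cluster /ksm/ — the longest permitted-onset suffix is /sm/; onset = /sm/, preceding coda = /k/.

vi.wupr.gruk.smi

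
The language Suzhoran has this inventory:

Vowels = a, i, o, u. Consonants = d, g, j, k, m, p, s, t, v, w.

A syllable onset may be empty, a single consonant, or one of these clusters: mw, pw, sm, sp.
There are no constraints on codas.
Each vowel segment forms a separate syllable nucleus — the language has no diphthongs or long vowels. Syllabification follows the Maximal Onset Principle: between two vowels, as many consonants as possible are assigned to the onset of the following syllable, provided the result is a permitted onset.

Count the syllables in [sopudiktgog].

Nuclei (vowels): o, u, i, o → 4 syllables.

4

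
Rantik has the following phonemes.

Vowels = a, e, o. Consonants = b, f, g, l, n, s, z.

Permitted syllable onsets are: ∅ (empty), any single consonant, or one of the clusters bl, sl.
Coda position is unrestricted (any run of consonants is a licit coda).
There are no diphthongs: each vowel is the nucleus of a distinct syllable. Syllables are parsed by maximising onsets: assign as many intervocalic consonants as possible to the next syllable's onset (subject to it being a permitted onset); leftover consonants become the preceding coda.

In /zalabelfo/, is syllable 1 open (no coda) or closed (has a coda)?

open

Nuclei (vowels): a, a, e, o → 4 syllables.
Between /a/ (V1) and /a/ (V2): /l/ is a single consonant, so it becomes the next onset.
Between /a/ (V2) and /e/ (V3): just /b/ — single C goes to the following onset.
Between /e/ (V3) and /o/ (V4): /lf/ splits as /l/ + /f/ (/f/ is the longest suffix that is a licit onset).
So the parse is za.la.bel.fo.
Syllable 1 is /za/; it ends in its nucleus with no coda, so it is open.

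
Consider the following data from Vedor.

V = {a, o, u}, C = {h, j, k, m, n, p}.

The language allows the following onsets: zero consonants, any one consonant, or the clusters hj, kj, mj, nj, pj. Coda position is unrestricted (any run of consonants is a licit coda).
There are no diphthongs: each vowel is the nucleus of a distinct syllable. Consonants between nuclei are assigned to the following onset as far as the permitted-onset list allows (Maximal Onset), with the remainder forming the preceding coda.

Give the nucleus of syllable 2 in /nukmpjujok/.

u

Nuclei (vowels): u, u, o → 3 syllables.
The second nucleus (vowel 2 from the left) is /u/.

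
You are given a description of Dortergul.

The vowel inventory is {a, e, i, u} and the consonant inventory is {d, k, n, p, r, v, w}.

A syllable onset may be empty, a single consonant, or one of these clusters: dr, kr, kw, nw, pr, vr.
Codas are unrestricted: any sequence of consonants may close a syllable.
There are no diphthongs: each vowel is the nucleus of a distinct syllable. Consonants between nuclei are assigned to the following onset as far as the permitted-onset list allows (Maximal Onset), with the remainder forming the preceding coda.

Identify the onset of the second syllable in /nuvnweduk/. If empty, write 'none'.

nw

Nuclei (vowels): u, e, u → 3 syllables.
V1 /u/ – V2 /e/: /vnw/ — longest licit onset from the right is /nw/, leaving /v/ as coda.
V2 /e/ – V3 /u/: /d/ is a single consonant, so it becomes the next onset.
Syllabification: nuv.nwe.duk.
Syllable 2 is /nwe/: onset /nw/, nucleus /e/, coda ∅.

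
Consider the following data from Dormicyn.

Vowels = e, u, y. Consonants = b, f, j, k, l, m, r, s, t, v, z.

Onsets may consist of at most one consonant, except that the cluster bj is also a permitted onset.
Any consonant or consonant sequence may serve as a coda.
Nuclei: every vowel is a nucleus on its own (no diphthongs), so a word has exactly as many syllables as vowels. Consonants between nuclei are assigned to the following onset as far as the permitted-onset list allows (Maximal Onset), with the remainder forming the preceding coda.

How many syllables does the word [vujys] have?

2

The vowels are u, y — 2 nuclei, so 2 syllables.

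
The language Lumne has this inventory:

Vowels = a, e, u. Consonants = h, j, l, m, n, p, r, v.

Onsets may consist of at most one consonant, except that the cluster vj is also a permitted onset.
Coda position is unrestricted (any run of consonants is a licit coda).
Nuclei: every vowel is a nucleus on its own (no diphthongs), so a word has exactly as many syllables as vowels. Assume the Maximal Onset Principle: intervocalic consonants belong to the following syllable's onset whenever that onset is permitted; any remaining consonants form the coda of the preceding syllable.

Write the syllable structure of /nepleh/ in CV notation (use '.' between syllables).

CVC.CVC

The vowels are e, e — 2 nuclei, so 2 syllables.
Between /e/ (V1) and /e/ (V2): /pl/ — longest licit onset from the right is /l/, leaving /p/ as coda.
Result: nep.leh.
Mapping each syllable to C/V: /nep/ → CVC, /leh/ → CVC.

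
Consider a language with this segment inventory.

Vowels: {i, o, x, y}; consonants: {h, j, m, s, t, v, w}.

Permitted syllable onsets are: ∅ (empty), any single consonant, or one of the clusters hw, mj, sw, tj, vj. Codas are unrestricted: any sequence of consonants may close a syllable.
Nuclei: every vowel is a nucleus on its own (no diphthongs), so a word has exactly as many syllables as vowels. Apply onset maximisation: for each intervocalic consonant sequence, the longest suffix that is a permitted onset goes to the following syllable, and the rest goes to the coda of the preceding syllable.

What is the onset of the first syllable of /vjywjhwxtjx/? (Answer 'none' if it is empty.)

vj

Nuclei (vowels): y, x, x → 3 syllables.
/y…x/ gap (V1→V2): /wjhw/; trying suffixes from longest down, /hw/ is the first permitted one, so coda /wj/ | onset /hw/.
/x…x/ gap (V2→V3): /tj/ is a licit onset in full, so it all attaches to the next syllable.
Putting it together: vjywj.hwx.tjx.
Syllable 1 is /vjywj/: onset /vj/, nucleus /y/, coda /wj/.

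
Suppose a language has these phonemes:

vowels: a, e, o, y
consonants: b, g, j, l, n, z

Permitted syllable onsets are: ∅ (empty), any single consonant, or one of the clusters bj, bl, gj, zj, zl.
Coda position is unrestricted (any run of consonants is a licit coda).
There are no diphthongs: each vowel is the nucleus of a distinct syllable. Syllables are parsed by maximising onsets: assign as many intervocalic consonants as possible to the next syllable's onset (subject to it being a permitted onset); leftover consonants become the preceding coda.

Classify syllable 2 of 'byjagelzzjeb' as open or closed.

open

Nuclei (vowels): y, a, e, e → 4 syllables.
Between /y/ (V1) and /a/ (V2): /j/ is a single consonant, so it becomes the next onset.
Between /a/ (V2) and /e/ (V3): /g/ → onset of the next syllable (single consonants are always licit onsets).
Between /e/ (V3) and /e/ (V4): /lzzj/ — longest licit onset from the right is /zj/, leaving /lz/ as coda.
Putting it together: by.ja.gelz.zjeb.
Syllable 2 is /ja/; it ends in its nucleus with no coda, so it is open.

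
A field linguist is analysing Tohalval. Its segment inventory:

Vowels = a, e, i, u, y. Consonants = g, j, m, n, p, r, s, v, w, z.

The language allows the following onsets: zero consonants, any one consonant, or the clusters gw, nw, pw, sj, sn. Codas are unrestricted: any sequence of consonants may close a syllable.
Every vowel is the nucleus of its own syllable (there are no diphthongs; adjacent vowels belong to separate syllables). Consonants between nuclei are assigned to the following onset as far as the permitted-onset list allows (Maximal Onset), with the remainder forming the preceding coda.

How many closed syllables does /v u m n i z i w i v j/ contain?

2

Nuclei (vowels): u, i, i, i → 4 syllables.
Between /u/ (V1) and /i/ (V2): /mn/ splits as /m/ + /n/ (/n/ is the longest suffix that is a licit onset).
Between /i/ (V2) and /i/ (V3): /z/ is a single consonant, so it becomes the next onset.
Between /i/ (V3) and /i/ (V4): just /w/ — single C goes to the following onset.
So the parse is vum.ni.zi.wivj.
Classifying each syllable: /vum/ (closed), /ni/ (open), /zi/ (open), /wivj/ (closed).
Closed syllables: 2.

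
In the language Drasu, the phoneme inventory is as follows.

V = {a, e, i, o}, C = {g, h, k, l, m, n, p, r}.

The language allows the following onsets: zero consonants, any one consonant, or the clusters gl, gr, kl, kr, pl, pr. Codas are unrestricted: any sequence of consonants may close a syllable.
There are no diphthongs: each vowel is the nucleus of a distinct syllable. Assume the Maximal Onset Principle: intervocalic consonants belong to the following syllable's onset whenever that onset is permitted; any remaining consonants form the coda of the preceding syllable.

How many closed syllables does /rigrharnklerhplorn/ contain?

Vowels present: i, a, e, o; each is a nucleus, giving 4 syllables.
Between /i/ (V1) and /a/ (V2): /grh/; trying suffixes from longest down, /h/ is the first permitted one, so coda /gr/ | onset /h/.
Between /a/ (V2) and /e/ (V3): /rnkl/; trying suffixes from longest down, /kl/ is the first permitted one, so coda /rn/ | onset /kl/.
Between /e/ (V3) and /o/ (V4): cluster /rhpl/ — the longest permitted-onset suffix is /pl/; onset = /pl/, preceding coda = /rh/.
Result: rigr.harn.klerh.plorn.
Classifying each syllable: /rigr/ (closed), /harn/ (closed), /klerh/ (closed), /plorn/ (closed).
Closed syllables: 4.

4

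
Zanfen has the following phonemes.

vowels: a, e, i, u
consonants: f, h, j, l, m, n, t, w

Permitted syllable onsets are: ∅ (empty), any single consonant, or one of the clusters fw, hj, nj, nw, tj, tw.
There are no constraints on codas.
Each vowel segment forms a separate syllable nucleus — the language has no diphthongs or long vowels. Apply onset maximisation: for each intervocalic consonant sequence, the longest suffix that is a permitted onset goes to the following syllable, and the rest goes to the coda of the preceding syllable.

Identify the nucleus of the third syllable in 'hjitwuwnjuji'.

The vowels are i, u, u, i — 4 nuclei, so 4 syllables.
The third nucleus (vowel 3 from the left) is /u/.

u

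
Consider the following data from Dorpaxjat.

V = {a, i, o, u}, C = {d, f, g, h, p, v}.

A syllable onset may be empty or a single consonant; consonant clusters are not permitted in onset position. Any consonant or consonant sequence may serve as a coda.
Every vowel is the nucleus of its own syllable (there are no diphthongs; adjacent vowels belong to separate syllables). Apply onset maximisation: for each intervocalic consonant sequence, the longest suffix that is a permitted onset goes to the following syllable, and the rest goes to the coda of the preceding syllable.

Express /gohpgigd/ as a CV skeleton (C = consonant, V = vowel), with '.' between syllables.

CVCC.CVCC

The vowels are o, i — 2 nuclei, so 2 syllables.
V1 /o/ – V2 /i/: /hpg/ — longest licit onset from the right is /g/, leaving /hp/ as coda.
Putting it together: gohp.gigd.
Mapping each syllable to C/V: /gohp/ → CVCC, /gigd/ → CVCC.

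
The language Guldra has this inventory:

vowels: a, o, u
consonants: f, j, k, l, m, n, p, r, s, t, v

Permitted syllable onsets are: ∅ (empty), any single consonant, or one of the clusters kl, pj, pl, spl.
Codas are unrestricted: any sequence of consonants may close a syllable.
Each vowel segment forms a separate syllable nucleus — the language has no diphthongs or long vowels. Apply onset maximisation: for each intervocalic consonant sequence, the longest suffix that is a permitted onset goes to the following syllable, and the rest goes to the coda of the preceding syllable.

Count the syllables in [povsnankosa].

4

Nuclei (vowels): o, a, o, a → 4 syllables.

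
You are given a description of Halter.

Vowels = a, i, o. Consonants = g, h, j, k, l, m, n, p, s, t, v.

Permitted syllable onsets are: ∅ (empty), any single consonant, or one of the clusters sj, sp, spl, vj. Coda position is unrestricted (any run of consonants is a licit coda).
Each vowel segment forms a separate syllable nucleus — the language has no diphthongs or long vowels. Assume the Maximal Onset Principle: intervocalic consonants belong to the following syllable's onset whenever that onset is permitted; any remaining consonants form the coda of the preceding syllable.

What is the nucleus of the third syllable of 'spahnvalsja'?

The vowels are a, a, a — 3 nuclei, so 3 syllables.
The third nucleus (vowel 3 from the left) is /a/.

a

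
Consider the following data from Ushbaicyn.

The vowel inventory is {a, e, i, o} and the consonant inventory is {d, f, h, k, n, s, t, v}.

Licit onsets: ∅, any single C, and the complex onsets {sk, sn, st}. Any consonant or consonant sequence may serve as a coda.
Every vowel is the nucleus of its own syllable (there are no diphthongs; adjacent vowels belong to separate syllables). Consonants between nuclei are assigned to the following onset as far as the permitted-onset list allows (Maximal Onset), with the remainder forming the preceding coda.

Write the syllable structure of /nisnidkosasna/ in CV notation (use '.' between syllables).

The vowels are i, i, o, a, a — 5 nuclei, so 5 syllables.
Between /i/ (V1) and /i/ (V2): /sn/ is a licit onset in full, so it all attaches to the next syllable.
Between /i/ (V2) and /o/ (V3): cluster /dk/ — the longest permitted-onset suffix is /k/; onset = /k/, preceding coda = /d/.
Between /o/ (V3) and /a/ (V4): just /s/ — single C goes to the following onset.
Between /a/ (V4) and /a/ (V5): /sn/ — entire cluster is a permitted onset → onset /sn/, coda ∅.
Syllabification: ni.snid.ko.sa.sna.
Mapping each syllable to C/V: /ni/ → CV, /snid/ → CCVC, /ko/ → CV, /sa/ → CV, /sna/ → CCV.

CV.CCVC.CV.CV.CCV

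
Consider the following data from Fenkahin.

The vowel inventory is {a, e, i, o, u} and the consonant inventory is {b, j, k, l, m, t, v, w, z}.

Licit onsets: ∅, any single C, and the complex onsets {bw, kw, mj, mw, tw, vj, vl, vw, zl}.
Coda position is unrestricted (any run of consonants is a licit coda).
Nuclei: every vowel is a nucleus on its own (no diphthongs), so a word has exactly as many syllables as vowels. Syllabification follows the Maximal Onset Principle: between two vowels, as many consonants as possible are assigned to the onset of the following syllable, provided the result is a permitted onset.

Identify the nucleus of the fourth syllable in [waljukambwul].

The vowels are a, u, a, u — 4 nuclei, so 4 syllables.
The fourth nucleus (vowel 4 from the left) is /u/.

u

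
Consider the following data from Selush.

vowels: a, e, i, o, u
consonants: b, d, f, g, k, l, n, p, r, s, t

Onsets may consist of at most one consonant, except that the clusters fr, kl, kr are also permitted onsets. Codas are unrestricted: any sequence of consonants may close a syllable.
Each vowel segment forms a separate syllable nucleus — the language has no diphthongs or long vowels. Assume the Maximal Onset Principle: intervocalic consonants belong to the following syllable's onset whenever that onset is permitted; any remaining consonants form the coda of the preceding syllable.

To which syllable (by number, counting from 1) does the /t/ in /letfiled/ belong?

The vowels are e, i, e — 3 nuclei, so 3 syllables.
Between /e/ (V1) and /i/ (V2): /tf/ splits as /t/ + /f/ (/f/ is the longest suffix that is a licit onset).
Between /i/ (V2) and /e/ (V3): /l/ is a single consonant, so it becomes the next onset.
Result: let.fi.led.
The /t/ is in the coda of syllable 1 (/let/).

1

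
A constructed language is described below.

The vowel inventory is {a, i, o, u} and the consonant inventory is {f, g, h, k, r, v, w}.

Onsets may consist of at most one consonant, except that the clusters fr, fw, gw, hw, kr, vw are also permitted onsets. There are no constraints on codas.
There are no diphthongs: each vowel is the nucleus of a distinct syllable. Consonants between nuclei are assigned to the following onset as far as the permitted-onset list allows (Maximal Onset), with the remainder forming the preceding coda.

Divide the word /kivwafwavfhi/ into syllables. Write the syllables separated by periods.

ki.vwa.fwavf.hi

Nuclei (vowels): i, a, a, i → 4 syllables.
σ1/σ2 boundary: /vw/ is a licit onset in full, so it all attaches to the next syllable.
σ2/σ3 boundary: /fw/ is a licit onset in full, so it all attaches to the next syllable.
σ3/σ4 boundary: /vfh/; trying suffixes from longest down, /h/ is the first permitted one, so coda /vf/ | onset /h/.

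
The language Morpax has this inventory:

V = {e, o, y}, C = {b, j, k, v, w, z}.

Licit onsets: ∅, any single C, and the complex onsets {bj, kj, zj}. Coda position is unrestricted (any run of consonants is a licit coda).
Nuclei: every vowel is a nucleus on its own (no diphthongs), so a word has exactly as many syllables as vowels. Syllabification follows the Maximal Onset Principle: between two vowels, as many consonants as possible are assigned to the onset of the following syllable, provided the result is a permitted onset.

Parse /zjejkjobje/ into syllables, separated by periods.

zjej.kjo.bje

Nuclei (vowels): e, o, e → 3 syllables.
V1 /e/ – V2 /o/: cluster /jkj/ — the longest permitted-onset suffix is /kj/; onset = /kj/, preceding coda = /j/.
V2 /o/ – V3 /e/: cluster /bj/ — /bj/ is itself a permitted onset, so the whole cluster goes right; preceding coda = ∅.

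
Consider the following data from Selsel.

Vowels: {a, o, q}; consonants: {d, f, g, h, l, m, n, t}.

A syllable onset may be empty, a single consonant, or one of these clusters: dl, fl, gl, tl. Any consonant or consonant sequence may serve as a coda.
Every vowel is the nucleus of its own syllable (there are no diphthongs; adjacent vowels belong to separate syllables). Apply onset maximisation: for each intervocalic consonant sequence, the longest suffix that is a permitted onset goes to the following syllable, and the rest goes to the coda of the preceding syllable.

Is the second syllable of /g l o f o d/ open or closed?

closed

The vowels are o, o — 2 nuclei, so 2 syllables.
/o…o/ gap (V1→V2): just /f/ — single C goes to the following onset.
Result: glo.fod.
Syllable 2 is /fod/ with coda /d/, so it is closed.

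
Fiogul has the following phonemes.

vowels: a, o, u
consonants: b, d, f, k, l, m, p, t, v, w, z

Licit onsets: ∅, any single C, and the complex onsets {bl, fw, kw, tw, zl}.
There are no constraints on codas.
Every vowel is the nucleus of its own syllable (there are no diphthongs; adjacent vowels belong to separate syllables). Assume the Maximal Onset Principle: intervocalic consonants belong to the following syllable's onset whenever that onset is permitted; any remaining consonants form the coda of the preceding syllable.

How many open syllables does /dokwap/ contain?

The vowels are o, a — 2 nuclei, so 2 syllables.
/o…a/ gap (V1→V2): /kw/ is a licit onset in full, so it all attaches to the next syllable.
Syllabification: do.kwap.
Classifying each syllable: /do/ (open), /kwap/ (closed).
Open syllables: 1.

1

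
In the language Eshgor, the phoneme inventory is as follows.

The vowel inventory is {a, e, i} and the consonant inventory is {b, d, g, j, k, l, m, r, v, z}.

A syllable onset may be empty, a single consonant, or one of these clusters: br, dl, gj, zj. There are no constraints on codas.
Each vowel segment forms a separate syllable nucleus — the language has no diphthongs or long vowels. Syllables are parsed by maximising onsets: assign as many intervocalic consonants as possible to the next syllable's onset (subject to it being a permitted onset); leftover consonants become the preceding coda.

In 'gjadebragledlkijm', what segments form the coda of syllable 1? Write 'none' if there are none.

none

Nuclei (vowels): a, e, a, e, i → 5 syllables.
/a…e/ gap (V1→V2): /d/ is a single consonant, so it becomes the next onset.
/e…a/ gap (V2→V3): /br/ — entire cluster is a permitted onset → onset /br/, coda ∅.
/a…e/ gap (V3→V4): /gl/ splits as /g/ + /l/ (/l/ is the longest suffix that is a licit onset).
/e…i/ gap (V4→V5): /dlk/ splits as /dl/ + /k/ (/k/ is the longest suffix that is a licit onset).
Result: gja.de.brag.ledl.kijm.
Syllable 1 is /gja/: onset /gj/, nucleus /a/, coda ∅.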